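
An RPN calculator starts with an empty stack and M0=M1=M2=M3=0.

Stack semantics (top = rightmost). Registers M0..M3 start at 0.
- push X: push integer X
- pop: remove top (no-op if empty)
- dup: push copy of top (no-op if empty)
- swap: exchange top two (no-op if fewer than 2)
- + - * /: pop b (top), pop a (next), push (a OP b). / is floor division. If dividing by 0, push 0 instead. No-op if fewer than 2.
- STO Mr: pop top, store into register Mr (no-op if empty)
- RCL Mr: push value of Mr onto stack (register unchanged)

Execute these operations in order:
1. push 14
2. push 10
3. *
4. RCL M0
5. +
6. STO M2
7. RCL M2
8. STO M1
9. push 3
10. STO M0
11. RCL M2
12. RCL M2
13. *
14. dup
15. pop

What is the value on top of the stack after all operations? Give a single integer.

Answer: 19600

Derivation:
After op 1 (push 14): stack=[14] mem=[0,0,0,0]
After op 2 (push 10): stack=[14,10] mem=[0,0,0,0]
After op 3 (*): stack=[140] mem=[0,0,0,0]
After op 4 (RCL M0): stack=[140,0] mem=[0,0,0,0]
After op 5 (+): stack=[140] mem=[0,0,0,0]
After op 6 (STO M2): stack=[empty] mem=[0,0,140,0]
After op 7 (RCL M2): stack=[140] mem=[0,0,140,0]
After op 8 (STO M1): stack=[empty] mem=[0,140,140,0]
After op 9 (push 3): stack=[3] mem=[0,140,140,0]
After op 10 (STO M0): stack=[empty] mem=[3,140,140,0]
After op 11 (RCL M2): stack=[140] mem=[3,140,140,0]
After op 12 (RCL M2): stack=[140,140] mem=[3,140,140,0]
After op 13 (*): stack=[19600] mem=[3,140,140,0]
After op 14 (dup): stack=[19600,19600] mem=[3,140,140,0]
After op 15 (pop): stack=[19600] mem=[3,140,140,0]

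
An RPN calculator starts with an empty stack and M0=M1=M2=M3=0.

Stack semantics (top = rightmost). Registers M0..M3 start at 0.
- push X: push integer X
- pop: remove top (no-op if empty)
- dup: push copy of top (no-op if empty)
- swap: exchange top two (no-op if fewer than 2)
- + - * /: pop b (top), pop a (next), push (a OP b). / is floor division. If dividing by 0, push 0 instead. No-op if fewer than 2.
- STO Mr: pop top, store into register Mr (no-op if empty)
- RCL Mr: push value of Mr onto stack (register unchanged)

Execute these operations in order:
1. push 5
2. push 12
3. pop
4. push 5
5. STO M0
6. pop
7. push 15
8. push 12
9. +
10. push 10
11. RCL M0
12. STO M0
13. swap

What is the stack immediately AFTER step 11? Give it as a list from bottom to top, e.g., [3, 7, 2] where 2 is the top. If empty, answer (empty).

After op 1 (push 5): stack=[5] mem=[0,0,0,0]
After op 2 (push 12): stack=[5,12] mem=[0,0,0,0]
After op 3 (pop): stack=[5] mem=[0,0,0,0]
After op 4 (push 5): stack=[5,5] mem=[0,0,0,0]
After op 5 (STO M0): stack=[5] mem=[5,0,0,0]
After op 6 (pop): stack=[empty] mem=[5,0,0,0]
After op 7 (push 15): stack=[15] mem=[5,0,0,0]
After op 8 (push 12): stack=[15,12] mem=[5,0,0,0]
After op 9 (+): stack=[27] mem=[5,0,0,0]
After op 10 (push 10): stack=[27,10] mem=[5,0,0,0]
After op 11 (RCL M0): stack=[27,10,5] mem=[5,0,0,0]

[27, 10, 5]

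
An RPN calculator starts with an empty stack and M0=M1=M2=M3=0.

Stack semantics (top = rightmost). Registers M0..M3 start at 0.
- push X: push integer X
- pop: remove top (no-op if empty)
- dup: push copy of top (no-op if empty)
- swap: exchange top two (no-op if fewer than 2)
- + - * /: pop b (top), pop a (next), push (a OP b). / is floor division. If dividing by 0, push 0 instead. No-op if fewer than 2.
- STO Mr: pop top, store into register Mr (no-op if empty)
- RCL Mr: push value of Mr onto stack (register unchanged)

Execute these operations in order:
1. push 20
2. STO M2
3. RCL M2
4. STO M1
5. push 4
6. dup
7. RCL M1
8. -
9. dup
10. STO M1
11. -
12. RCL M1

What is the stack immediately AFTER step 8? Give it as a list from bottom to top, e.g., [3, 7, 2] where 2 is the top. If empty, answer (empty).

After op 1 (push 20): stack=[20] mem=[0,0,0,0]
After op 2 (STO M2): stack=[empty] mem=[0,0,20,0]
After op 3 (RCL M2): stack=[20] mem=[0,0,20,0]
After op 4 (STO M1): stack=[empty] mem=[0,20,20,0]
After op 5 (push 4): stack=[4] mem=[0,20,20,0]
After op 6 (dup): stack=[4,4] mem=[0,20,20,0]
After op 7 (RCL M1): stack=[4,4,20] mem=[0,20,20,0]
After op 8 (-): stack=[4,-16] mem=[0,20,20,0]

[4, -16]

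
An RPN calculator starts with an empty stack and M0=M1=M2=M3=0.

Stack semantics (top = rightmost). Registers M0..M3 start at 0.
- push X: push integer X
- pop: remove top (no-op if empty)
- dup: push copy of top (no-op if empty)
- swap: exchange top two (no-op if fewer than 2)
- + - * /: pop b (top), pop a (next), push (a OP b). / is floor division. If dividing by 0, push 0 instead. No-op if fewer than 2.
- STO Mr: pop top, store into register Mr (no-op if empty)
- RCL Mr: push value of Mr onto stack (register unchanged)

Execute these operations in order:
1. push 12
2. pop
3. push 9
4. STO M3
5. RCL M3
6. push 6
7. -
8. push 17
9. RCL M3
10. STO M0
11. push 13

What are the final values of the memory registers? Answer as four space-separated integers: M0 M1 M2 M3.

Answer: 9 0 0 9

Derivation:
After op 1 (push 12): stack=[12] mem=[0,0,0,0]
After op 2 (pop): stack=[empty] mem=[0,0,0,0]
After op 3 (push 9): stack=[9] mem=[0,0,0,0]
After op 4 (STO M3): stack=[empty] mem=[0,0,0,9]
After op 5 (RCL M3): stack=[9] mem=[0,0,0,9]
After op 6 (push 6): stack=[9,6] mem=[0,0,0,9]
After op 7 (-): stack=[3] mem=[0,0,0,9]
After op 8 (push 17): stack=[3,17] mem=[0,0,0,9]
After op 9 (RCL M3): stack=[3,17,9] mem=[0,0,0,9]
After op 10 (STO M0): stack=[3,17] mem=[9,0,0,9]
After op 11 (push 13): stack=[3,17,13] mem=[9,0,0,9]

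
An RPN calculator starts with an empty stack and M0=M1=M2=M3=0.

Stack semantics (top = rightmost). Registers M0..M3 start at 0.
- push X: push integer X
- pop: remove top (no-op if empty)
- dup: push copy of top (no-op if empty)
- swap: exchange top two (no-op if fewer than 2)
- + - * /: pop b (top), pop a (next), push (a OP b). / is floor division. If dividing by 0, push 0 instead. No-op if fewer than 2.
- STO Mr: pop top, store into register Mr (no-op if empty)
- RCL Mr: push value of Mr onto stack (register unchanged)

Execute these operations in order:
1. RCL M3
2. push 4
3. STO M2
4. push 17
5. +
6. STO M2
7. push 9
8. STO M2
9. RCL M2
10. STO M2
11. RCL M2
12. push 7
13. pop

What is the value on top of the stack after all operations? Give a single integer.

After op 1 (RCL M3): stack=[0] mem=[0,0,0,0]
After op 2 (push 4): stack=[0,4] mem=[0,0,0,0]
After op 3 (STO M2): stack=[0] mem=[0,0,4,0]
After op 4 (push 17): stack=[0,17] mem=[0,0,4,0]
After op 5 (+): stack=[17] mem=[0,0,4,0]
After op 6 (STO M2): stack=[empty] mem=[0,0,17,0]
After op 7 (push 9): stack=[9] mem=[0,0,17,0]
After op 8 (STO M2): stack=[empty] mem=[0,0,9,0]
After op 9 (RCL M2): stack=[9] mem=[0,0,9,0]
After op 10 (STO M2): stack=[empty] mem=[0,0,9,0]
After op 11 (RCL M2): stack=[9] mem=[0,0,9,0]
After op 12 (push 7): stack=[9,7] mem=[0,0,9,0]
After op 13 (pop): stack=[9] mem=[0,0,9,0]

Answer: 9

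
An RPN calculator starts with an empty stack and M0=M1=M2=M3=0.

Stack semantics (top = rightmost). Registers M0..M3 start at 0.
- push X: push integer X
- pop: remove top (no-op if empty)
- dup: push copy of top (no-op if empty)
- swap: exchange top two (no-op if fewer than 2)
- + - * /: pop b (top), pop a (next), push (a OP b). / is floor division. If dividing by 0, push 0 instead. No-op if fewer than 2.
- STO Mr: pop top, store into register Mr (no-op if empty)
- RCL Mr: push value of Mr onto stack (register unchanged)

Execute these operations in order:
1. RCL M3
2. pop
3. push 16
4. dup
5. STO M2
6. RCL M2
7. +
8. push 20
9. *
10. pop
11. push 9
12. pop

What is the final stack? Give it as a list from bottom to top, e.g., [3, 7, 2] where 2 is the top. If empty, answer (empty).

Answer: (empty)

Derivation:
After op 1 (RCL M3): stack=[0] mem=[0,0,0,0]
After op 2 (pop): stack=[empty] mem=[0,0,0,0]
After op 3 (push 16): stack=[16] mem=[0,0,0,0]
After op 4 (dup): stack=[16,16] mem=[0,0,0,0]
After op 5 (STO M2): stack=[16] mem=[0,0,16,0]
After op 6 (RCL M2): stack=[16,16] mem=[0,0,16,0]
After op 7 (+): stack=[32] mem=[0,0,16,0]
After op 8 (push 20): stack=[32,20] mem=[0,0,16,0]
After op 9 (*): stack=[640] mem=[0,0,16,0]
After op 10 (pop): stack=[empty] mem=[0,0,16,0]
After op 11 (push 9): stack=[9] mem=[0,0,16,0]
After op 12 (pop): stack=[empty] mem=[0,0,16,0]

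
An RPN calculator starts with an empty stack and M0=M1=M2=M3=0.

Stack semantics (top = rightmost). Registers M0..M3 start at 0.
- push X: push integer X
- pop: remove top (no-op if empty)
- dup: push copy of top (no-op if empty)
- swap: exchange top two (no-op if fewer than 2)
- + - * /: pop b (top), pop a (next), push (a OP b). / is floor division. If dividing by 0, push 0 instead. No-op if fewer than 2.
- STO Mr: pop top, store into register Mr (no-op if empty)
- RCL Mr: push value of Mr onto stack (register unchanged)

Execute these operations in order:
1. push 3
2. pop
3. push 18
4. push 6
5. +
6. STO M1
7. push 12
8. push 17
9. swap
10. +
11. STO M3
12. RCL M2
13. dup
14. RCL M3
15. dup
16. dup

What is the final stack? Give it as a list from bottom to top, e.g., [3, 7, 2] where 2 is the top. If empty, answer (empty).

After op 1 (push 3): stack=[3] mem=[0,0,0,0]
After op 2 (pop): stack=[empty] mem=[0,0,0,0]
After op 3 (push 18): stack=[18] mem=[0,0,0,0]
After op 4 (push 6): stack=[18,6] mem=[0,0,0,0]
After op 5 (+): stack=[24] mem=[0,0,0,0]
After op 6 (STO M1): stack=[empty] mem=[0,24,0,0]
After op 7 (push 12): stack=[12] mem=[0,24,0,0]
After op 8 (push 17): stack=[12,17] mem=[0,24,0,0]
After op 9 (swap): stack=[17,12] mem=[0,24,0,0]
After op 10 (+): stack=[29] mem=[0,24,0,0]
After op 11 (STO M3): stack=[empty] mem=[0,24,0,29]
After op 12 (RCL M2): stack=[0] mem=[0,24,0,29]
After op 13 (dup): stack=[0,0] mem=[0,24,0,29]
After op 14 (RCL M3): stack=[0,0,29] mem=[0,24,0,29]
After op 15 (dup): stack=[0,0,29,29] mem=[0,24,0,29]
After op 16 (dup): stack=[0,0,29,29,29] mem=[0,24,0,29]

Answer: [0, 0, 29, 29, 29]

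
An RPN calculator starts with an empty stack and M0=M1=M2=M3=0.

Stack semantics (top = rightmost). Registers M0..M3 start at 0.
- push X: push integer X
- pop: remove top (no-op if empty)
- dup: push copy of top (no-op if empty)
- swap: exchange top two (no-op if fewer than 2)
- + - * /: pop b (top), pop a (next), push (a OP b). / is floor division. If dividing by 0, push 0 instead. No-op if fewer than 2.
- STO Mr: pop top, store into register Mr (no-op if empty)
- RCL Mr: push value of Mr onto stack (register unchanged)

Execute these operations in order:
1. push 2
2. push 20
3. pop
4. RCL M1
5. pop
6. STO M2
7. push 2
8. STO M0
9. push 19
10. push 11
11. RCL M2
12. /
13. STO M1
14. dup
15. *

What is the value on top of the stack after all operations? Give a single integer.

Answer: 361

Derivation:
After op 1 (push 2): stack=[2] mem=[0,0,0,0]
After op 2 (push 20): stack=[2,20] mem=[0,0,0,0]
After op 3 (pop): stack=[2] mem=[0,0,0,0]
After op 4 (RCL M1): stack=[2,0] mem=[0,0,0,0]
After op 5 (pop): stack=[2] mem=[0,0,0,0]
After op 6 (STO M2): stack=[empty] mem=[0,0,2,0]
After op 7 (push 2): stack=[2] mem=[0,0,2,0]
After op 8 (STO M0): stack=[empty] mem=[2,0,2,0]
After op 9 (push 19): stack=[19] mem=[2,0,2,0]
After op 10 (push 11): stack=[19,11] mem=[2,0,2,0]
After op 11 (RCL M2): stack=[19,11,2] mem=[2,0,2,0]
After op 12 (/): stack=[19,5] mem=[2,0,2,0]
After op 13 (STO M1): stack=[19] mem=[2,5,2,0]
After op 14 (dup): stack=[19,19] mem=[2,5,2,0]
After op 15 (*): stack=[361] mem=[2,5,2,0]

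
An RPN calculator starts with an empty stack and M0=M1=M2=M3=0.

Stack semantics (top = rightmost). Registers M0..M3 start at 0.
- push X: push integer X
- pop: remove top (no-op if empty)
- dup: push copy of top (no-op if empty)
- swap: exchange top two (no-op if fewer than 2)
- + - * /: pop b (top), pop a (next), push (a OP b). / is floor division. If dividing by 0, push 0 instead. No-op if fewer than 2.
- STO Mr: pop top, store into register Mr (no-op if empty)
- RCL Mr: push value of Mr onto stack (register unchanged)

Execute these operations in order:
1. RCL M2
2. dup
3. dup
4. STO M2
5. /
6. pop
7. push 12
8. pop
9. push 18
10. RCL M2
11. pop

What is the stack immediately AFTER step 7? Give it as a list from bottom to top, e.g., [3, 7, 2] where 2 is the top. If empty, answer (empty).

After op 1 (RCL M2): stack=[0] mem=[0,0,0,0]
After op 2 (dup): stack=[0,0] mem=[0,0,0,0]
After op 3 (dup): stack=[0,0,0] mem=[0,0,0,0]
After op 4 (STO M2): stack=[0,0] mem=[0,0,0,0]
After op 5 (/): stack=[0] mem=[0,0,0,0]
After op 6 (pop): stack=[empty] mem=[0,0,0,0]
After op 7 (push 12): stack=[12] mem=[0,0,0,0]

[12]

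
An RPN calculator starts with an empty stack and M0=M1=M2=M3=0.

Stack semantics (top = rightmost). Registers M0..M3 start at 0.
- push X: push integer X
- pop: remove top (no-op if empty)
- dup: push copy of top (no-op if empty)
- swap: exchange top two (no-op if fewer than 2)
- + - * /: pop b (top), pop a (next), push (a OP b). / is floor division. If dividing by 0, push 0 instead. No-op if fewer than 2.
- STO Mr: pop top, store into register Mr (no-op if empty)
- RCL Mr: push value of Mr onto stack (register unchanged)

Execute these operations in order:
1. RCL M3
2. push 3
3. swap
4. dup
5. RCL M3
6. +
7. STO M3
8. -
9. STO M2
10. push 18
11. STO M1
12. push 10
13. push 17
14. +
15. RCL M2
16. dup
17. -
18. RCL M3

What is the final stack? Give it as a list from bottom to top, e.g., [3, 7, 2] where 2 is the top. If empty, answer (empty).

After op 1 (RCL M3): stack=[0] mem=[0,0,0,0]
After op 2 (push 3): stack=[0,3] mem=[0,0,0,0]
After op 3 (swap): stack=[3,0] mem=[0,0,0,0]
After op 4 (dup): stack=[3,0,0] mem=[0,0,0,0]
After op 5 (RCL M3): stack=[3,0,0,0] mem=[0,0,0,0]
After op 6 (+): stack=[3,0,0] mem=[0,0,0,0]
After op 7 (STO M3): stack=[3,0] mem=[0,0,0,0]
After op 8 (-): stack=[3] mem=[0,0,0,0]
After op 9 (STO M2): stack=[empty] mem=[0,0,3,0]
After op 10 (push 18): stack=[18] mem=[0,0,3,0]
After op 11 (STO M1): stack=[empty] mem=[0,18,3,0]
After op 12 (push 10): stack=[10] mem=[0,18,3,0]
After op 13 (push 17): stack=[10,17] mem=[0,18,3,0]
After op 14 (+): stack=[27] mem=[0,18,3,0]
After op 15 (RCL M2): stack=[27,3] mem=[0,18,3,0]
After op 16 (dup): stack=[27,3,3] mem=[0,18,3,0]
After op 17 (-): stack=[27,0] mem=[0,18,3,0]
After op 18 (RCL M3): stack=[27,0,0] mem=[0,18,3,0]

Answer: [27, 0, 0]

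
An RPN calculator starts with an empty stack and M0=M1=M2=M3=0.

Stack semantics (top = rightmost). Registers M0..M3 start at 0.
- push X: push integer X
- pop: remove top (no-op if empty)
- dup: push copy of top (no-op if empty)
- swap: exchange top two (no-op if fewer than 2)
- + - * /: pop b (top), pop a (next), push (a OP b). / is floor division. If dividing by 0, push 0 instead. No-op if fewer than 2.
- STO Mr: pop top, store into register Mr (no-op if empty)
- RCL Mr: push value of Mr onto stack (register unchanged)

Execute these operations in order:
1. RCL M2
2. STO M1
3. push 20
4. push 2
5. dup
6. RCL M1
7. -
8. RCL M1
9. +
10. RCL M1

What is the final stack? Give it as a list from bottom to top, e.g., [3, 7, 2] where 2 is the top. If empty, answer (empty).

After op 1 (RCL M2): stack=[0] mem=[0,0,0,0]
After op 2 (STO M1): stack=[empty] mem=[0,0,0,0]
After op 3 (push 20): stack=[20] mem=[0,0,0,0]
After op 4 (push 2): stack=[20,2] mem=[0,0,0,0]
After op 5 (dup): stack=[20,2,2] mem=[0,0,0,0]
After op 6 (RCL M1): stack=[20,2,2,0] mem=[0,0,0,0]
After op 7 (-): stack=[20,2,2] mem=[0,0,0,0]
After op 8 (RCL M1): stack=[20,2,2,0] mem=[0,0,0,0]
After op 9 (+): stack=[20,2,2] mem=[0,0,0,0]
After op 10 (RCL M1): stack=[20,2,2,0] mem=[0,0,0,0]

Answer: [20, 2, 2, 0]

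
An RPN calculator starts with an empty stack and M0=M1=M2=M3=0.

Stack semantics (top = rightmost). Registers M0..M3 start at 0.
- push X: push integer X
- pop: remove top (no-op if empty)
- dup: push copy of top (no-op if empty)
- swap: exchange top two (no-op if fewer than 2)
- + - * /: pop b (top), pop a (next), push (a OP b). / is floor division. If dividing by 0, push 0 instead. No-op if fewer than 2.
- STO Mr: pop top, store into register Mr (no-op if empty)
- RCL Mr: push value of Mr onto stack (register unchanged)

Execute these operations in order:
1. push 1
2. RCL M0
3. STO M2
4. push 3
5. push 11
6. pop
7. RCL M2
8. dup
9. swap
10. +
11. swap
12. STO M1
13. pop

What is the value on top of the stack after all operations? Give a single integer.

Answer: 1

Derivation:
After op 1 (push 1): stack=[1] mem=[0,0,0,0]
After op 2 (RCL M0): stack=[1,0] mem=[0,0,0,0]
After op 3 (STO M2): stack=[1] mem=[0,0,0,0]
After op 4 (push 3): stack=[1,3] mem=[0,0,0,0]
After op 5 (push 11): stack=[1,3,11] mem=[0,0,0,0]
After op 6 (pop): stack=[1,3] mem=[0,0,0,0]
After op 7 (RCL M2): stack=[1,3,0] mem=[0,0,0,0]
After op 8 (dup): stack=[1,3,0,0] mem=[0,0,0,0]
After op 9 (swap): stack=[1,3,0,0] mem=[0,0,0,0]
After op 10 (+): stack=[1,3,0] mem=[0,0,0,0]
After op 11 (swap): stack=[1,0,3] mem=[0,0,0,0]
After op 12 (STO M1): stack=[1,0] mem=[0,3,0,0]
After op 13 (pop): stack=[1] mem=[0,3,0,0]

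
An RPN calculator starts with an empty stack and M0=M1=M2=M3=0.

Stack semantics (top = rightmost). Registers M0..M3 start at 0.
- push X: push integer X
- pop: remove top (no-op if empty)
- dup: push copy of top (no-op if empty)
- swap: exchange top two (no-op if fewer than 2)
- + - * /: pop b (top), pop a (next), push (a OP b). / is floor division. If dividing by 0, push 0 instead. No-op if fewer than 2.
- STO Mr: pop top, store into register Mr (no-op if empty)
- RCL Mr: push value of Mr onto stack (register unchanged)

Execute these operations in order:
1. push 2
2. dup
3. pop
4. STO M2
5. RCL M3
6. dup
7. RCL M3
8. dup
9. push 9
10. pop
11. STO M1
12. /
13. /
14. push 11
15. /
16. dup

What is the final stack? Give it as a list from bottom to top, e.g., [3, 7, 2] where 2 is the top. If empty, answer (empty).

After op 1 (push 2): stack=[2] mem=[0,0,0,0]
After op 2 (dup): stack=[2,2] mem=[0,0,0,0]
After op 3 (pop): stack=[2] mem=[0,0,0,0]
After op 4 (STO M2): stack=[empty] mem=[0,0,2,0]
After op 5 (RCL M3): stack=[0] mem=[0,0,2,0]
After op 6 (dup): stack=[0,0] mem=[0,0,2,0]
After op 7 (RCL M3): stack=[0,0,0] mem=[0,0,2,0]
After op 8 (dup): stack=[0,0,0,0] mem=[0,0,2,0]
After op 9 (push 9): stack=[0,0,0,0,9] mem=[0,0,2,0]
After op 10 (pop): stack=[0,0,0,0] mem=[0,0,2,0]
After op 11 (STO M1): stack=[0,0,0] mem=[0,0,2,0]
After op 12 (/): stack=[0,0] mem=[0,0,2,0]
After op 13 (/): stack=[0] mem=[0,0,2,0]
After op 14 (push 11): stack=[0,11] mem=[0,0,2,0]
After op 15 (/): stack=[0] mem=[0,0,2,0]
After op 16 (dup): stack=[0,0] mem=[0,0,2,0]

Answer: [0, 0]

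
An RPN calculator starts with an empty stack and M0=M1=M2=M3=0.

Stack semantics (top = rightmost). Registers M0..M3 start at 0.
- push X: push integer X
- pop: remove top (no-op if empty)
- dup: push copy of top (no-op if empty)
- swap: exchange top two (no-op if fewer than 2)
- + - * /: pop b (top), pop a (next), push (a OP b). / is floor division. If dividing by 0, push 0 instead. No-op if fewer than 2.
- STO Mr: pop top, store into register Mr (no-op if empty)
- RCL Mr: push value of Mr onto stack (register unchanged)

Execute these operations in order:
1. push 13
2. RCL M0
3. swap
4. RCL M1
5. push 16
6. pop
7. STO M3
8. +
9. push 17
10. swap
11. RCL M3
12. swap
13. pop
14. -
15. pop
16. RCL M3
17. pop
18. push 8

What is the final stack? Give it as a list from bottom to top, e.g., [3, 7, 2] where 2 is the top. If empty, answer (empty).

After op 1 (push 13): stack=[13] mem=[0,0,0,0]
After op 2 (RCL M0): stack=[13,0] mem=[0,0,0,0]
After op 3 (swap): stack=[0,13] mem=[0,0,0,0]
After op 4 (RCL M1): stack=[0,13,0] mem=[0,0,0,0]
After op 5 (push 16): stack=[0,13,0,16] mem=[0,0,0,0]
After op 6 (pop): stack=[0,13,0] mem=[0,0,0,0]
After op 7 (STO M3): stack=[0,13] mem=[0,0,0,0]
After op 8 (+): stack=[13] mem=[0,0,0,0]
After op 9 (push 17): stack=[13,17] mem=[0,0,0,0]
After op 10 (swap): stack=[17,13] mem=[0,0,0,0]
After op 11 (RCL M3): stack=[17,13,0] mem=[0,0,0,0]
After op 12 (swap): stack=[17,0,13] mem=[0,0,0,0]
After op 13 (pop): stack=[17,0] mem=[0,0,0,0]
After op 14 (-): stack=[17] mem=[0,0,0,0]
After op 15 (pop): stack=[empty] mem=[0,0,0,0]
After op 16 (RCL M3): stack=[0] mem=[0,0,0,0]
After op 17 (pop): stack=[empty] mem=[0,0,0,0]
After op 18 (push 8): stack=[8] mem=[0,0,0,0]

Answer: [8]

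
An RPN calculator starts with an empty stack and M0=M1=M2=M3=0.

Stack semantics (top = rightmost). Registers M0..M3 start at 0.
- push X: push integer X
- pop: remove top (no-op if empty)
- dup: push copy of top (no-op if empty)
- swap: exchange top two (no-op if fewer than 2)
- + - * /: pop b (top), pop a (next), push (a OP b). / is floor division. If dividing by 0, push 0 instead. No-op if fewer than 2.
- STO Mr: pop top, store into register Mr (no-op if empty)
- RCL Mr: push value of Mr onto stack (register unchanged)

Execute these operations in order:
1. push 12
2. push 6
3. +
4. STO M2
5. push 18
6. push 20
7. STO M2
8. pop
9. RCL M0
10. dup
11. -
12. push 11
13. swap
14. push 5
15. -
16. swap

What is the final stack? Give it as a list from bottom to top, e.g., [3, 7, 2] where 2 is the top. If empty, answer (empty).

Answer: [-5, 11]

Derivation:
After op 1 (push 12): stack=[12] mem=[0,0,0,0]
After op 2 (push 6): stack=[12,6] mem=[0,0,0,0]
After op 3 (+): stack=[18] mem=[0,0,0,0]
After op 4 (STO M2): stack=[empty] mem=[0,0,18,0]
After op 5 (push 18): stack=[18] mem=[0,0,18,0]
After op 6 (push 20): stack=[18,20] mem=[0,0,18,0]
After op 7 (STO M2): stack=[18] mem=[0,0,20,0]
After op 8 (pop): stack=[empty] mem=[0,0,20,0]
After op 9 (RCL M0): stack=[0] mem=[0,0,20,0]
After op 10 (dup): stack=[0,0] mem=[0,0,20,0]
After op 11 (-): stack=[0] mem=[0,0,20,0]
After op 12 (push 11): stack=[0,11] mem=[0,0,20,0]
After op 13 (swap): stack=[11,0] mem=[0,0,20,0]
After op 14 (push 5): stack=[11,0,5] mem=[0,0,20,0]
After op 15 (-): stack=[11,-5] mem=[0,0,20,0]
After op 16 (swap): stack=[-5,11] mem=[0,0,20,0]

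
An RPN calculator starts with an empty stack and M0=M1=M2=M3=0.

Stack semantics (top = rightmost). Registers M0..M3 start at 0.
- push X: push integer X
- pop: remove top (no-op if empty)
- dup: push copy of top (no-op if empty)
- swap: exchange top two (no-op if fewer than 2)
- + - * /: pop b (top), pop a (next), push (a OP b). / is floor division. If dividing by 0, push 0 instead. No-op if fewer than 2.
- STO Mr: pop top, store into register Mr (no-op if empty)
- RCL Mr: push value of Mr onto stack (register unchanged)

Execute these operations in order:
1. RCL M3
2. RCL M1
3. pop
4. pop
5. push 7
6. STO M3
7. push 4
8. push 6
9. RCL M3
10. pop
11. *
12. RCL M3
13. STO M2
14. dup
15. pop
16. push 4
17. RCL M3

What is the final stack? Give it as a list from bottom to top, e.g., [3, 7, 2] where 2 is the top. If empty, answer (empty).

After op 1 (RCL M3): stack=[0] mem=[0,0,0,0]
After op 2 (RCL M1): stack=[0,0] mem=[0,0,0,0]
After op 3 (pop): stack=[0] mem=[0,0,0,0]
After op 4 (pop): stack=[empty] mem=[0,0,0,0]
After op 5 (push 7): stack=[7] mem=[0,0,0,0]
After op 6 (STO M3): stack=[empty] mem=[0,0,0,7]
After op 7 (push 4): stack=[4] mem=[0,0,0,7]
After op 8 (push 6): stack=[4,6] mem=[0,0,0,7]
After op 9 (RCL M3): stack=[4,6,7] mem=[0,0,0,7]
After op 10 (pop): stack=[4,6] mem=[0,0,0,7]
After op 11 (*): stack=[24] mem=[0,0,0,7]
After op 12 (RCL M3): stack=[24,7] mem=[0,0,0,7]
After op 13 (STO M2): stack=[24] mem=[0,0,7,7]
After op 14 (dup): stack=[24,24] mem=[0,0,7,7]
After op 15 (pop): stack=[24] mem=[0,0,7,7]
After op 16 (push 4): stack=[24,4] mem=[0,0,7,7]
After op 17 (RCL M3): stack=[24,4,7] mem=[0,0,7,7]

Answer: [24, 4, 7]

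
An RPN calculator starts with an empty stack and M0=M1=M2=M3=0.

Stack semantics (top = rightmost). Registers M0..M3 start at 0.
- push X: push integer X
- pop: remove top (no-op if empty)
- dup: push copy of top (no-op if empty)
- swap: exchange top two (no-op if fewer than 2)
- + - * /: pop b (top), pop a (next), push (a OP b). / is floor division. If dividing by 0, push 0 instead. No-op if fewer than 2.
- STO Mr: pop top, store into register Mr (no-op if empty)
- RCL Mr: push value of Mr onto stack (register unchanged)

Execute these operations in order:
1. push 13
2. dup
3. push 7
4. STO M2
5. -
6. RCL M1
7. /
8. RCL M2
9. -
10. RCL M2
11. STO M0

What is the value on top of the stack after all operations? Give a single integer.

Answer: -7

Derivation:
After op 1 (push 13): stack=[13] mem=[0,0,0,0]
After op 2 (dup): stack=[13,13] mem=[0,0,0,0]
After op 3 (push 7): stack=[13,13,7] mem=[0,0,0,0]
After op 4 (STO M2): stack=[13,13] mem=[0,0,7,0]
After op 5 (-): stack=[0] mem=[0,0,7,0]
After op 6 (RCL M1): stack=[0,0] mem=[0,0,7,0]
After op 7 (/): stack=[0] mem=[0,0,7,0]
After op 8 (RCL M2): stack=[0,7] mem=[0,0,7,0]
After op 9 (-): stack=[-7] mem=[0,0,7,0]
After op 10 (RCL M2): stack=[-7,7] mem=[0,0,7,0]
After op 11 (STO M0): stack=[-7] mem=[7,0,7,0]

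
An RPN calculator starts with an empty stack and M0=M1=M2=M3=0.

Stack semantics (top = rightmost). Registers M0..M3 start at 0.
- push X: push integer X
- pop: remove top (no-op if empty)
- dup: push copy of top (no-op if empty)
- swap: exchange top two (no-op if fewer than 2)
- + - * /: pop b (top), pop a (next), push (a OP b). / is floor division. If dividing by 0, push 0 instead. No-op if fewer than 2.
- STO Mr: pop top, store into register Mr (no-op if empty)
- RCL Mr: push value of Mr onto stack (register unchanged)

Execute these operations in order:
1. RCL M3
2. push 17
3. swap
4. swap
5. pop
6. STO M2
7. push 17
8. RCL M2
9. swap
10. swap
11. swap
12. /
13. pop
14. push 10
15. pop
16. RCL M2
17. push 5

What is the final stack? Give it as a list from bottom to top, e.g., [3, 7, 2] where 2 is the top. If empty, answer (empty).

Answer: [0, 5]

Derivation:
After op 1 (RCL M3): stack=[0] mem=[0,0,0,0]
After op 2 (push 17): stack=[0,17] mem=[0,0,0,0]
After op 3 (swap): stack=[17,0] mem=[0,0,0,0]
After op 4 (swap): stack=[0,17] mem=[0,0,0,0]
After op 5 (pop): stack=[0] mem=[0,0,0,0]
After op 6 (STO M2): stack=[empty] mem=[0,0,0,0]
After op 7 (push 17): stack=[17] mem=[0,0,0,0]
After op 8 (RCL M2): stack=[17,0] mem=[0,0,0,0]
After op 9 (swap): stack=[0,17] mem=[0,0,0,0]
After op 10 (swap): stack=[17,0] mem=[0,0,0,0]
After op 11 (swap): stack=[0,17] mem=[0,0,0,0]
After op 12 (/): stack=[0] mem=[0,0,0,0]
After op 13 (pop): stack=[empty] mem=[0,0,0,0]
After op 14 (push 10): stack=[10] mem=[0,0,0,0]
After op 15 (pop): stack=[empty] mem=[0,0,0,0]
After op 16 (RCL M2): stack=[0] mem=[0,0,0,0]
After op 17 (push 5): stack=[0,5] mem=[0,0,0,0]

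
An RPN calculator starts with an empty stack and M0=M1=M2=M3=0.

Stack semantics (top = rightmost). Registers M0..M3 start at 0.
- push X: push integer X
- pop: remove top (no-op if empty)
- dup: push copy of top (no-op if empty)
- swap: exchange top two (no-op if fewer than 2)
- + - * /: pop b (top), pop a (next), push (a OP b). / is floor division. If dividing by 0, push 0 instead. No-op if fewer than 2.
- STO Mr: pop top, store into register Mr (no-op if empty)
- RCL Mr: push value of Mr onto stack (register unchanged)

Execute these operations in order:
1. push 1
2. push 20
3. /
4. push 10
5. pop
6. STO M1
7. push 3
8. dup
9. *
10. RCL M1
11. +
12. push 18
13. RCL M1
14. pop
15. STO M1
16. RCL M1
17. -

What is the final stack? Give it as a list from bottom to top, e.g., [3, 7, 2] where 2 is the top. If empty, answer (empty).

Answer: [-9]

Derivation:
After op 1 (push 1): stack=[1] mem=[0,0,0,0]
After op 2 (push 20): stack=[1,20] mem=[0,0,0,0]
After op 3 (/): stack=[0] mem=[0,0,0,0]
After op 4 (push 10): stack=[0,10] mem=[0,0,0,0]
After op 5 (pop): stack=[0] mem=[0,0,0,0]
After op 6 (STO M1): stack=[empty] mem=[0,0,0,0]
After op 7 (push 3): stack=[3] mem=[0,0,0,0]
After op 8 (dup): stack=[3,3] mem=[0,0,0,0]
After op 9 (*): stack=[9] mem=[0,0,0,0]
After op 10 (RCL M1): stack=[9,0] mem=[0,0,0,0]
After op 11 (+): stack=[9] mem=[0,0,0,0]
After op 12 (push 18): stack=[9,18] mem=[0,0,0,0]
After op 13 (RCL M1): stack=[9,18,0] mem=[0,0,0,0]
After op 14 (pop): stack=[9,18] mem=[0,0,0,0]
After op 15 (STO M1): stack=[9] mem=[0,18,0,0]
After op 16 (RCL M1): stack=[9,18] mem=[0,18,0,0]
After op 17 (-): stack=[-9] mem=[0,18,0,0]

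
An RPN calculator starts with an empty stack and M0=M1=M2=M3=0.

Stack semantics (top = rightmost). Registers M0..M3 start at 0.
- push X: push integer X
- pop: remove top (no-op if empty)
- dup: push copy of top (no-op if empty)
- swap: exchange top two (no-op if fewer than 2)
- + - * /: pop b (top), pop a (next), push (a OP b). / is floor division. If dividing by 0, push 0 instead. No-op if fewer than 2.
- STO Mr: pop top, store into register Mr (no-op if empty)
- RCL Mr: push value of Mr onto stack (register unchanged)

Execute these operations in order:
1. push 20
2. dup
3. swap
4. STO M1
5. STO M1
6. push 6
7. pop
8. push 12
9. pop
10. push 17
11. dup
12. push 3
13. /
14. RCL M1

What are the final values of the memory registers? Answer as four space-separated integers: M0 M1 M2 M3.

After op 1 (push 20): stack=[20] mem=[0,0,0,0]
After op 2 (dup): stack=[20,20] mem=[0,0,0,0]
After op 3 (swap): stack=[20,20] mem=[0,0,0,0]
After op 4 (STO M1): stack=[20] mem=[0,20,0,0]
After op 5 (STO M1): stack=[empty] mem=[0,20,0,0]
After op 6 (push 6): stack=[6] mem=[0,20,0,0]
After op 7 (pop): stack=[empty] mem=[0,20,0,0]
After op 8 (push 12): stack=[12] mem=[0,20,0,0]
After op 9 (pop): stack=[empty] mem=[0,20,0,0]
After op 10 (push 17): stack=[17] mem=[0,20,0,0]
After op 11 (dup): stack=[17,17] mem=[0,20,0,0]
After op 12 (push 3): stack=[17,17,3] mem=[0,20,0,0]
After op 13 (/): stack=[17,5] mem=[0,20,0,0]
After op 14 (RCL M1): stack=[17,5,20] mem=[0,20,0,0]

Answer: 0 20 0 0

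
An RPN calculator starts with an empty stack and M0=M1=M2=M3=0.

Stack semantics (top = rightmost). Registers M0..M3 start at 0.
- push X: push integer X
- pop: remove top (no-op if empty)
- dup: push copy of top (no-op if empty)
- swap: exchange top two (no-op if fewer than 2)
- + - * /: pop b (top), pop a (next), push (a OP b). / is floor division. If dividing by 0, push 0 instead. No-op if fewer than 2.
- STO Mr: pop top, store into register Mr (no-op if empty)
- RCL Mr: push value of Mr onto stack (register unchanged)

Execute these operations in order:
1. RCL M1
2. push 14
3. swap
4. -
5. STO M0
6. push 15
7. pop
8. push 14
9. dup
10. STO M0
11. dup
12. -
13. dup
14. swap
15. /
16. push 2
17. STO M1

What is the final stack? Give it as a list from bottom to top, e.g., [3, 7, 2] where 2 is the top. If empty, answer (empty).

After op 1 (RCL M1): stack=[0] mem=[0,0,0,0]
After op 2 (push 14): stack=[0,14] mem=[0,0,0,0]
After op 3 (swap): stack=[14,0] mem=[0,0,0,0]
After op 4 (-): stack=[14] mem=[0,0,0,0]
After op 5 (STO M0): stack=[empty] mem=[14,0,0,0]
After op 6 (push 15): stack=[15] mem=[14,0,0,0]
After op 7 (pop): stack=[empty] mem=[14,0,0,0]
After op 8 (push 14): stack=[14] mem=[14,0,0,0]
After op 9 (dup): stack=[14,14] mem=[14,0,0,0]
After op 10 (STO M0): stack=[14] mem=[14,0,0,0]
After op 11 (dup): stack=[14,14] mem=[14,0,0,0]
After op 12 (-): stack=[0] mem=[14,0,0,0]
After op 13 (dup): stack=[0,0] mem=[14,0,0,0]
After op 14 (swap): stack=[0,0] mem=[14,0,0,0]
After op 15 (/): stack=[0] mem=[14,0,0,0]
After op 16 (push 2): stack=[0,2] mem=[14,0,0,0]
After op 17 (STO M1): stack=[0] mem=[14,2,0,0]

Answer: [0]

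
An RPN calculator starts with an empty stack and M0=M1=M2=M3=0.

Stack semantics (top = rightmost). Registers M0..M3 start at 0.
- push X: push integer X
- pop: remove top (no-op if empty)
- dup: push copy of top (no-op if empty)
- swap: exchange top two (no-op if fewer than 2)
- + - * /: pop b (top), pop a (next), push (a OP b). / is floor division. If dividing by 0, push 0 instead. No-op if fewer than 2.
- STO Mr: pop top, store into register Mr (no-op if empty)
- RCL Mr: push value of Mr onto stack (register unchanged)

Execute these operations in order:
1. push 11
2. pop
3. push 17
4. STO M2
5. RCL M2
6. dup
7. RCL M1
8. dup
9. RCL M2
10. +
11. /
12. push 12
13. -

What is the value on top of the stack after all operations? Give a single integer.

After op 1 (push 11): stack=[11] mem=[0,0,0,0]
After op 2 (pop): stack=[empty] mem=[0,0,0,0]
After op 3 (push 17): stack=[17] mem=[0,0,0,0]
After op 4 (STO M2): stack=[empty] mem=[0,0,17,0]
After op 5 (RCL M2): stack=[17] mem=[0,0,17,0]
After op 6 (dup): stack=[17,17] mem=[0,0,17,0]
After op 7 (RCL M1): stack=[17,17,0] mem=[0,0,17,0]
After op 8 (dup): stack=[17,17,0,0] mem=[0,0,17,0]
After op 9 (RCL M2): stack=[17,17,0,0,17] mem=[0,0,17,0]
After op 10 (+): stack=[17,17,0,17] mem=[0,0,17,0]
After op 11 (/): stack=[17,17,0] mem=[0,0,17,0]
After op 12 (push 12): stack=[17,17,0,12] mem=[0,0,17,0]
After op 13 (-): stack=[17,17,-12] mem=[0,0,17,0]

Answer: -12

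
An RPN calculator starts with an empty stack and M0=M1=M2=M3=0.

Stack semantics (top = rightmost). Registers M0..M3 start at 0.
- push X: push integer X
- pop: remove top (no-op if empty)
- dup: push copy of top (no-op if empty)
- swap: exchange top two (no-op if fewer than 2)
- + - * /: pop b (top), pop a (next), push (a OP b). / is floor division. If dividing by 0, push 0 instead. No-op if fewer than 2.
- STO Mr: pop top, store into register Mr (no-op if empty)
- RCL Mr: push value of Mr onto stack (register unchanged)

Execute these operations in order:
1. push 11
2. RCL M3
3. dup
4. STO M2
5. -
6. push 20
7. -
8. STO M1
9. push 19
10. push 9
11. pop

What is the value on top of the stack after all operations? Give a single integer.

Answer: 19

Derivation:
After op 1 (push 11): stack=[11] mem=[0,0,0,0]
After op 2 (RCL M3): stack=[11,0] mem=[0,0,0,0]
After op 3 (dup): stack=[11,0,0] mem=[0,0,0,0]
After op 4 (STO M2): stack=[11,0] mem=[0,0,0,0]
After op 5 (-): stack=[11] mem=[0,0,0,0]
After op 6 (push 20): stack=[11,20] mem=[0,0,0,0]
After op 7 (-): stack=[-9] mem=[0,0,0,0]
After op 8 (STO M1): stack=[empty] mem=[0,-9,0,0]
After op 9 (push 19): stack=[19] mem=[0,-9,0,0]
After op 10 (push 9): stack=[19,9] mem=[0,-9,0,0]
After op 11 (pop): stack=[19] mem=[0,-9,0,0]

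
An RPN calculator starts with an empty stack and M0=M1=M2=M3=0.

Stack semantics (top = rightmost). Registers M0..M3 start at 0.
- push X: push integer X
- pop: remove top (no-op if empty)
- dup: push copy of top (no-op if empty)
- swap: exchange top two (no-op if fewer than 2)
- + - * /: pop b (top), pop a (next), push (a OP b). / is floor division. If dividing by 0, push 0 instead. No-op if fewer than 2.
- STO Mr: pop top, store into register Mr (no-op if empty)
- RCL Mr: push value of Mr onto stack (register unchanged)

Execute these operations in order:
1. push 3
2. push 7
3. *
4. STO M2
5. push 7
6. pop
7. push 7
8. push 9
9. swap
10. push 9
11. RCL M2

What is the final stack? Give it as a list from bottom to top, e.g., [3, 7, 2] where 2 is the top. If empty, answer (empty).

Answer: [9, 7, 9, 21]

Derivation:
After op 1 (push 3): stack=[3] mem=[0,0,0,0]
After op 2 (push 7): stack=[3,7] mem=[0,0,0,0]
After op 3 (*): stack=[21] mem=[0,0,0,0]
After op 4 (STO M2): stack=[empty] mem=[0,0,21,0]
After op 5 (push 7): stack=[7] mem=[0,0,21,0]
After op 6 (pop): stack=[empty] mem=[0,0,21,0]
After op 7 (push 7): stack=[7] mem=[0,0,21,0]
After op 8 (push 9): stack=[7,9] mem=[0,0,21,0]
After op 9 (swap): stack=[9,7] mem=[0,0,21,0]
After op 10 (push 9): stack=[9,7,9] mem=[0,0,21,0]
After op 11 (RCL M2): stack=[9,7,9,21] mem=[0,0,21,0]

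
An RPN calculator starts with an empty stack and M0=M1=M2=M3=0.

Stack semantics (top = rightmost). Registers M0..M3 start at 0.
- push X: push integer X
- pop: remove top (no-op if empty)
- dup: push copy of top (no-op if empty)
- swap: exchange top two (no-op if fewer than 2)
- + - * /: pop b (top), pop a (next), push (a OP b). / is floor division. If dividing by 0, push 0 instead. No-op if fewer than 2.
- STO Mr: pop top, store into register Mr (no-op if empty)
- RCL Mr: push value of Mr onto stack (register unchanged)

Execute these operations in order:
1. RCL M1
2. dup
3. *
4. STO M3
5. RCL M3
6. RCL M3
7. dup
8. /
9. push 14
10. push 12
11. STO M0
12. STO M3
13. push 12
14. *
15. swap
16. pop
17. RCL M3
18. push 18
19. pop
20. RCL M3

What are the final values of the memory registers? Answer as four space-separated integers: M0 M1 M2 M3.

After op 1 (RCL M1): stack=[0] mem=[0,0,0,0]
After op 2 (dup): stack=[0,0] mem=[0,0,0,0]
After op 3 (*): stack=[0] mem=[0,0,0,0]
After op 4 (STO M3): stack=[empty] mem=[0,0,0,0]
After op 5 (RCL M3): stack=[0] mem=[0,0,0,0]
After op 6 (RCL M3): stack=[0,0] mem=[0,0,0,0]
After op 7 (dup): stack=[0,0,0] mem=[0,0,0,0]
After op 8 (/): stack=[0,0] mem=[0,0,0,0]
After op 9 (push 14): stack=[0,0,14] mem=[0,0,0,0]
After op 10 (push 12): stack=[0,0,14,12] mem=[0,0,0,0]
After op 11 (STO M0): stack=[0,0,14] mem=[12,0,0,0]
After op 12 (STO M3): stack=[0,0] mem=[12,0,0,14]
After op 13 (push 12): stack=[0,0,12] mem=[12,0,0,14]
After op 14 (*): stack=[0,0] mem=[12,0,0,14]
After op 15 (swap): stack=[0,0] mem=[12,0,0,14]
After op 16 (pop): stack=[0] mem=[12,0,0,14]
After op 17 (RCL M3): stack=[0,14] mem=[12,0,0,14]
After op 18 (push 18): stack=[0,14,18] mem=[12,0,0,14]
After op 19 (pop): stack=[0,14] mem=[12,0,0,14]
After op 20 (RCL M3): stack=[0,14,14] mem=[12,0,0,14]

Answer: 12 0 0 14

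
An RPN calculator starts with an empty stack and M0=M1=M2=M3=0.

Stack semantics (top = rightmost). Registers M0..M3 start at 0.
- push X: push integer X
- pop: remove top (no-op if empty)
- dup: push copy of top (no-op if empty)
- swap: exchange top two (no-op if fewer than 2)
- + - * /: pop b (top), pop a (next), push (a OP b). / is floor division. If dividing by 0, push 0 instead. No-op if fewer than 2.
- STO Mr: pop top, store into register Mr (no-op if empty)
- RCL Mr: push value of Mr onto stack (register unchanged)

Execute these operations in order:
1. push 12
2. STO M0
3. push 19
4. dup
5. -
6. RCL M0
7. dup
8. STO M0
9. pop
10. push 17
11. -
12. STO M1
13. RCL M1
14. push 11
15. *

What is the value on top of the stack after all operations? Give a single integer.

Answer: -187

Derivation:
After op 1 (push 12): stack=[12] mem=[0,0,0,0]
After op 2 (STO M0): stack=[empty] mem=[12,0,0,0]
After op 3 (push 19): stack=[19] mem=[12,0,0,0]
After op 4 (dup): stack=[19,19] mem=[12,0,0,0]
After op 5 (-): stack=[0] mem=[12,0,0,0]
After op 6 (RCL M0): stack=[0,12] mem=[12,0,0,0]
After op 7 (dup): stack=[0,12,12] mem=[12,0,0,0]
After op 8 (STO M0): stack=[0,12] mem=[12,0,0,0]
After op 9 (pop): stack=[0] mem=[12,0,0,0]
After op 10 (push 17): stack=[0,17] mem=[12,0,0,0]
After op 11 (-): stack=[-17] mem=[12,0,0,0]
After op 12 (STO M1): stack=[empty] mem=[12,-17,0,0]
After op 13 (RCL M1): stack=[-17] mem=[12,-17,0,0]
After op 14 (push 11): stack=[-17,11] mem=[12,-17,0,0]
After op 15 (*): stack=[-187] mem=[12,-17,0,0]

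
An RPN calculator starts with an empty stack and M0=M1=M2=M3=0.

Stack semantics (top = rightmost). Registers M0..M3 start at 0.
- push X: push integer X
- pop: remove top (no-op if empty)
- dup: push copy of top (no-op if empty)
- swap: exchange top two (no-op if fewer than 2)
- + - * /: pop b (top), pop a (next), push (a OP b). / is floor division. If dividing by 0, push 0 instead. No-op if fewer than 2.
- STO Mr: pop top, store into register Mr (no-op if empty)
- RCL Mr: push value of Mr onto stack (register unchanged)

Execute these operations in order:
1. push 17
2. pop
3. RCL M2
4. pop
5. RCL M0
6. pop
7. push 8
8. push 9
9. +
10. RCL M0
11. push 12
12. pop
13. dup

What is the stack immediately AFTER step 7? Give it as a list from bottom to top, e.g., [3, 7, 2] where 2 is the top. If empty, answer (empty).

After op 1 (push 17): stack=[17] mem=[0,0,0,0]
After op 2 (pop): stack=[empty] mem=[0,0,0,0]
After op 3 (RCL M2): stack=[0] mem=[0,0,0,0]
After op 4 (pop): stack=[empty] mem=[0,0,0,0]
After op 5 (RCL M0): stack=[0] mem=[0,0,0,0]
After op 6 (pop): stack=[empty] mem=[0,0,0,0]
After op 7 (push 8): stack=[8] mem=[0,0,0,0]

[8]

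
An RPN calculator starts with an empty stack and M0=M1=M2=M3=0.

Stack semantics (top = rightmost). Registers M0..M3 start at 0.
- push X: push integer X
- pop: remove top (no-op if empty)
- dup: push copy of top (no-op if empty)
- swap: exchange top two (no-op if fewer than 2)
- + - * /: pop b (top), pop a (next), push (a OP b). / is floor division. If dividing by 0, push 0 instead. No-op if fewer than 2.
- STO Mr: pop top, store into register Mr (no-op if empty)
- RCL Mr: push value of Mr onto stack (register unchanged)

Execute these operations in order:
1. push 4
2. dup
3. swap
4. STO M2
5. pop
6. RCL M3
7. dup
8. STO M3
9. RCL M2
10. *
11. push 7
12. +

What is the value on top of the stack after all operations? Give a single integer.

Answer: 7

Derivation:
After op 1 (push 4): stack=[4] mem=[0,0,0,0]
After op 2 (dup): stack=[4,4] mem=[0,0,0,0]
After op 3 (swap): stack=[4,4] mem=[0,0,0,0]
After op 4 (STO M2): stack=[4] mem=[0,0,4,0]
After op 5 (pop): stack=[empty] mem=[0,0,4,0]
After op 6 (RCL M3): stack=[0] mem=[0,0,4,0]
After op 7 (dup): stack=[0,0] mem=[0,0,4,0]
After op 8 (STO M3): stack=[0] mem=[0,0,4,0]
After op 9 (RCL M2): stack=[0,4] mem=[0,0,4,0]
After op 10 (*): stack=[0] mem=[0,0,4,0]
After op 11 (push 7): stack=[0,7] mem=[0,0,4,0]
After op 12 (+): stack=[7] mem=[0,0,4,0]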